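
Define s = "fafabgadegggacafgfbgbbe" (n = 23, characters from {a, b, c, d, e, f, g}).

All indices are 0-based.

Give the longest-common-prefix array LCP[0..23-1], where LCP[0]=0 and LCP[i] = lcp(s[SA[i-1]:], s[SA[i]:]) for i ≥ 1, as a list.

sorted suffixes:
  #0 SA[0]=3  'abgadegggacafgfbgbbe'
  #1 SA[1]=12  'acafgfbgbbe'
  #2 SA[2]=6  'adegggacafgfbgbbe'
  #3 SA[3]=1  'afabgadegggacafgfbgbbe'
  #4 SA[4]=14  'afgfbgbbe'
  #5 SA[5]=20  'bbe'
  #6 SA[6]=21  'be'
  #7 SA[7]=4  'bgadegggacafgfbgbbe'
  #8 SA[8]=18  'bgbbe'
  #9 SA[9]=13  'cafgfbgbbe'
  #10 SA[10]=7  'degggacafgfbgbbe'
  #11 SA[11]=22  'e'
  #12 SA[12]=8  'egggacafgfbgbbe'
  #13 SA[13]=2  'fabgadegggacafgfbgbbe'
  #14 SA[14]=0  'fafabgadegggacafgfbgbbe'
  #15 SA[15]=17  'fbgbbe'
  #16 SA[16]=15  'fgfbgbbe'
  #17 SA[17]=11  'gacafgfbgbbe'
  #18 SA[18]=5  'gadegggacafgfbgbbe'
  #19 SA[19]=19  'gbbe'
  #20 SA[20]=16  'gfbgbbe'
  #21 SA[21]=10  'ggacafgfbgbbe'
  #22 SA[22]=9  'gggacafgfbgbbe'

SA = [3, 12, 6, 1, 14, 20, 21, 4, 18, 13, 7, 22, 8, 2, 0, 17, 15, 11, 5, 19, 16, 10, 9]
rank  pair      lcp
   1  s[3:],s[12:]  1  'a'
   2  s[12:],s[6:]  1  'a'
   3  s[6:],s[1:]  1  'a'
   4  s[1:],s[14:]  2  'af'
   5  s[14:],s[20:]  0  ''
   6  s[20:],s[21:]  1  'b'
   7  s[21:],s[4:]  1  'b'
   8  s[4:],s[18:]  2  'bg'
   9  s[18:],s[13:]  0  ''
  10  s[13:],s[7:]  0  ''
  11  s[7:],s[22:]  0  ''
  12  s[22:],s[8:]  1  'e'
  13  s[8:],s[2:]  0  ''
  14  s[2:],s[0:]  2  'fa'
  15  s[0:],s[17:]  1  'f'
  16  s[17:],s[15:]  1  'f'
  17  s[15:],s[11:]  0  ''
  18  s[11:],s[5:]  2  'ga'
  19  s[5:],s[19:]  1  'g'
  20  s[19:],s[16:]  1  'g'
  21  s[16:],s[10:]  1  'g'
  22  s[10:],s[9:]  2  'gg'

[0, 1, 1, 1, 2, 0, 1, 1, 2, 0, 0, 0, 1, 0, 2, 1, 1, 0, 2, 1, 1, 1, 2]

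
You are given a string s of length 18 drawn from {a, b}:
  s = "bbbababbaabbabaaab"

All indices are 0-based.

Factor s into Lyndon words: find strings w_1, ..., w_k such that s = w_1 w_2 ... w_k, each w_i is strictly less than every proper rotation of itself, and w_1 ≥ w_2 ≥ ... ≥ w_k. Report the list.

["b", "b", "b", "ababb", "aabbab", "aaab"]

emit factor 1: 'b' (i=0, period=1)
emit factor 2: 'b' (i=1, period=1)
emit factor 3: 'b' (i=2, period=1)
emit factor 4: 'ababb' (i=3, period=5)
emit factor 5: 'aabbab' (i=8, period=6)
emit factor 6: 'aaab' (i=14, period=4)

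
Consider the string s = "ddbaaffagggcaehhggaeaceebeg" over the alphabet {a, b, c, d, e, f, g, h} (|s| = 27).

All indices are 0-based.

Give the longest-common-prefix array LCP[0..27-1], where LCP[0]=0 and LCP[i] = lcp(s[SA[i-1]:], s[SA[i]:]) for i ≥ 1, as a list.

rank→(start, suffix):
  0 → (3, 'aaffagggcaehhggaeaceebeg')
  1 → (20, 'aceebeg')
  2 → (18, 'aeaceebeg')
  3 → (12, 'aehhggaeaceebeg')
  4 → (4, 'affagggcaehhggaeaceebeg')
  5 → (7, 'agggcaehhggaeaceebeg')
  6 → (2, 'baaffagggcaehhggaeaceebeg')
  7 → (24, 'beg')
  8 → (11, 'caehhggaeaceebeg')
  9 → (21, 'ceebeg')
  10 → (1, 'dbaaffagggcaehhggaeaceebeg')
  11 → (0, 'ddbaaffagggcaehhggaeaceebeg')
  12 → (19, 'eaceebeg')
  13 → (23, 'ebeg')
  14 → (22, 'eebeg')
  15 → (25, 'eg')
  16 → (13, 'ehhggaeaceebeg')
  17 → (6, 'fagggcaehhggaeaceebeg')
  18 → (5, 'ffagggcaehhggaeaceebeg')
  19 → (26, 'g')
  20 → (17, 'gaeaceebeg')
  21 → (10, 'gcaehhggaeaceebeg')
  22 → (16, 'ggaeaceebeg')
  23 → (9, 'ggcaehhggaeaceebeg')
  24 → (8, 'gggcaehhggaeaceebeg')
  25 → (15, 'hggaeaceebeg')
  26 → (14, 'hhggaeaceebeg')

SA = [3, 20, 18, 12, 4, 7, 2, 24, 11, 21, 1, 0, 19, 23, 22, 25, 13, 6, 5, 26, 17, 10, 16, 9, 8, 15, 14]
[i] adj suffixes → lcp
  [1] 3/20 → 1 ('a')
  [2] 20/18 → 1 ('a')
  [3] 18/12 → 2 ('ae')
  [4] 12/4 → 1 ('a')
  [5] 4/7 → 1 ('a')
  [6] 7/2 → 0 ('')
  [7] 2/24 → 1 ('b')
  [8] 24/11 → 0 ('')
  [9] 11/21 → 1 ('c')
  [10] 21/1 → 0 ('')
  [11] 1/0 → 1 ('d')
  [12] 0/19 → 0 ('')
  [13] 19/23 → 1 ('e')
  [14] 23/22 → 1 ('e')
  [15] 22/25 → 1 ('e')
  [16] 25/13 → 1 ('e')
  [17] 13/6 → 0 ('')
  [18] 6/5 → 1 ('f')
  [19] 5/26 → 0 ('')
  [20] 26/17 → 1 ('g')
  [21] 17/10 → 1 ('g')
  [22] 10/16 → 1 ('g')
  [23] 16/9 → 2 ('gg')
  [24] 9/8 → 2 ('gg')
  [25] 8/15 → 0 ('')
  [26] 15/14 → 1 ('h')

[0, 1, 1, 2, 1, 1, 0, 1, 0, 1, 0, 1, 0, 1, 1, 1, 1, 0, 1, 0, 1, 1, 1, 2, 2, 0, 1]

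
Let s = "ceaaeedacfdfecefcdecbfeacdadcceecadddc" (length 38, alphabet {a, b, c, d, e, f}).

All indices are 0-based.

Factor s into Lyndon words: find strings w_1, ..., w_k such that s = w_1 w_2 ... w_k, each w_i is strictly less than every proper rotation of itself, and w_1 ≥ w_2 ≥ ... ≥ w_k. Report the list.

emit factor 1: 'ce' (i=0, period=2)
emit factor 2: 'aaeedacfdfecefcdecbfeacdadcceecadddc' (i=2, period=36)

["ce", "aaeedacfdfecefcdecbfeacdadcceecadddc"]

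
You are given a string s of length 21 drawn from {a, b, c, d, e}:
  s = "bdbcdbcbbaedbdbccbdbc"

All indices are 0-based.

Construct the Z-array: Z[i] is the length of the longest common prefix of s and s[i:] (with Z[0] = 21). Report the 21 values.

Z[0]=21
i=1: fresh scan; Z[1]=0
i=2: fresh scan; Z[2]=1 extend→box=[2,3)
i=3: fresh scan; Z[3]=0
i=4: fresh scan; Z[4]=0
i=5: fresh scan; Z[5]=1 extend→box=[5,6)
i=6: fresh scan; Z[6]=0
i=7: fresh scan; Z[7]=1 extend→box=[7,8)
i=8: fresh scan; Z[8]=1 extend→box=[8,9)
i=9: fresh scan; Z[9]=0
i=10: fresh scan; Z[10]=0
i=11: fresh scan; Z[11]=0
i=12: fresh scan; Z[12]=4 extend→box=[12,16)
i=13: min(r-i=3, Z[1]=0)=0; Z[13]=0
i=14: min(r-i=2, Z[2]=1)=1; Z[14]=1
i=15: min(r-i=1, Z[3]=0)=0; Z[15]=0
i=16: fresh scan; Z[16]=0
i=17: fresh scan; Z[17]=4 extend→box=[17,21)
i=18: min(r-i=3, Z[1]=0)=0; Z[18]=0
i=19: min(r-i=2, Z[2]=1)=1; Z[19]=1
i=20: min(r-i=1, Z[3]=0)=0; Z[20]=0

[21, 0, 1, 0, 0, 1, 0, 1, 1, 0, 0, 0, 4, 0, 1, 0, 0, 4, 0, 1, 0]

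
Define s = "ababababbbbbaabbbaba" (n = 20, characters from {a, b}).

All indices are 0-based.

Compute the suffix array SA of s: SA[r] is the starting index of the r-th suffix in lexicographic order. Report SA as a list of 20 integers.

rank | idx | suffix
   0 |  19 | a
   1 |  12 | aabbbaba
   2 |  17 | aba
   3 |   0 | ababababbbbbaabbbaba
   4 |   2 | abababbbbbaabbbaba
   5 |   4 | ababbbbbaabbbaba
   6 |  13 | abbbaba
   7 |   6 | abbbbbaabbbaba
   8 |  18 | ba
   9 |  11 | baabbbaba
  10 |  16 | baba
  11 |   1 | babababbbbbaabbbaba
  12 |   3 | bababbbbbaabbbaba
  13 |   5 | babbbbbaabbbaba
  14 |  10 | bbaabbbaba
  15 |  15 | bbaba
  16 |   9 | bbbaabbbaba
  17 |  14 | bbbaba
  18 |   8 | bbbbaabbbaba
  19 |   7 | bbbbbaabbbaba

[19, 12, 17, 0, 2, 4, 13, 6, 18, 11, 16, 1, 3, 5, 10, 15, 9, 14, 8, 7]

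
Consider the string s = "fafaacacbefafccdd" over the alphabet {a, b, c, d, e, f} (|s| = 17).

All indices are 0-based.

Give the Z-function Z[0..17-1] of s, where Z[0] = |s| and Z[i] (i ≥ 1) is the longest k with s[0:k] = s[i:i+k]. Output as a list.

[17, 0, 2, 0, 0, 0, 0, 0, 0, 0, 3, 0, 1, 0, 0, 0, 0]

Z[0]=17
i=1: fresh scan; Z[1]=0
i=2: fresh scan; Z[2]=2 scan→box=[2,4)
i=3: min(r-i=1, Z[1]=0)=0; Z[3]=0
i=4: fresh scan; Z[4]=0
i=5: fresh scan; Z[5]=0
i=6: fresh scan; Z[6]=0
i=7: fresh scan; Z[7]=0
i=8: fresh scan; Z[8]=0
i=9: fresh scan; Z[9]=0
i=10: fresh scan; Z[10]=3 scan→box=[10,13)
i=11: min(r-i=2, Z[1]=0)=0; Z[11]=0
i=12: min(r-i=1, Z[2]=2)=1; Z[12]=1
i=13: fresh scan; Z[13]=0
i=14: fresh scan; Z[14]=0
i=15: fresh scan; Z[15]=0
i=16: fresh scan; Z[16]=0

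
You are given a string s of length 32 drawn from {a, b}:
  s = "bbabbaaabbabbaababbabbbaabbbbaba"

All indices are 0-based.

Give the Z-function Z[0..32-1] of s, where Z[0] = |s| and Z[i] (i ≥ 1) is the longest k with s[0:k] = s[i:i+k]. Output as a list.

Z[0]=32
i=1: outside box; Z[1]=1 scan→box=[1,2)
i=2: outside box; Z[2]=0
i=3: outside box; Z[3]=3 scan→box=[3,6)
i=4: min(r-i=2, Z[1]=1)=1; Z[4]=1
i=5: min(r-i=1, Z[2]=0)=0; Z[5]=0
i=6: outside box; Z[6]=0
i=7: outside box; Z[7]=0
i=8: outside box; Z[8]=7 scan→box=[8,15)
i=9: min(r-i=6, Z[1]=1)=1; Z[9]=1
i=10: min(r-i=5, Z[2]=0)=0; Z[10]=0
i=11: min(r-i=4, Z[3]=3)=3; Z[11]=3
i=12: min(r-i=3, Z[4]=1)=1; Z[12]=1
i=13: min(r-i=2, Z[5]=0)=0; Z[13]=0
i=14: min(r-i=1, Z[6]=0)=0; Z[14]=0
i=15: outside box; Z[15]=1 scan→box=[15,16)
i=16: outside box; Z[16]=0
i=17: outside box; Z[17]=5 scan→box=[17,22)
i=18: min(r-i=4, Z[1]=1)=1; Z[18]=1
i=19: min(r-i=3, Z[2]=0)=0; Z[19]=0
i=20: min(r-i=2, Z[3]=3)=2; Z[20]=2
i=21: min(r-i=1, Z[4]=1)=1; Z[21]=3 scan→box=[21,24)
i=22: min(r-i=2, Z[1]=1)=1; Z[22]=1
i=23: min(r-i=1, Z[2]=0)=0; Z[23]=0
i=24: outside box; Z[24]=0
i=25: outside box; Z[25]=2 scan→box=[25,27)
i=26: min(r-i=1, Z[1]=1)=1; Z[26]=2 scan→box=[26,28)
i=27: min(r-i=1, Z[1]=1)=1; Z[27]=4 scan→box=[27,31)
i=28: min(r-i=3, Z[1]=1)=1; Z[28]=1
i=29: min(r-i=2, Z[2]=0)=0; Z[29]=0
i=30: min(r-i=1, Z[3]=3)=1; Z[30]=1
i=31: outside box; Z[31]=0

[32, 1, 0, 3, 1, 0, 0, 0, 7, 1, 0, 3, 1, 0, 0, 1, 0, 5, 1, 0, 2, 3, 1, 0, 0, 2, 2, 4, 1, 0, 1, 0]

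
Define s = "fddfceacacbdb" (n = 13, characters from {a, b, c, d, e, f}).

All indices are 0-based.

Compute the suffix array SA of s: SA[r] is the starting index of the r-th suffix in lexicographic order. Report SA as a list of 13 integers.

sorted suffixes:
  #0 SA[0]=6  'acacbdb'
  #1 SA[1]=8  'acbdb'
  #2 SA[2]=12  'b'
  #3 SA[3]=10  'bdb'
  #4 SA[4]=7  'cacbdb'
  #5 SA[5]=9  'cbdb'
  #6 SA[6]=4  'ceacacbdb'
  #7 SA[7]=11  'db'
  #8 SA[8]=1  'ddfceacacbdb'
  #9 SA[9]=2  'dfceacacbdb'
  #10 SA[10]=5  'eacacbdb'
  #11 SA[11]=3  'fceacacbdb'
  #12 SA[12]=0  'fddfceacacbdb'

[6, 8, 12, 10, 7, 9, 4, 11, 1, 2, 5, 3, 0]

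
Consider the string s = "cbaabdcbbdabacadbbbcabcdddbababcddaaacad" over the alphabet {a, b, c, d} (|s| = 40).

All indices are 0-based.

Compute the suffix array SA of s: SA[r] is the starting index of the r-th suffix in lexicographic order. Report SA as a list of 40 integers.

sorted suffixes:
  #0 SA[0]=34  'aaacad'
  #1 SA[1]=2  'aabdcbbdabacadbbbcabcdddbababcddaaacad'
  #2 SA[2]=35  'aacad'
  #3 SA[3]=27  'ababcddaaacad'
  #4 SA[4]=10  'abacadbbbcabcdddbababcddaaacad'
  #5 SA[5]=29  'abcddaaacad'
  #6 SA[6]=20  'abcdddbababcddaaacad'
  #7 SA[7]=3  'abdcbbdabacadbbbcabcdddbababcddaaacad'
  #8 SA[8]=36  'acad'
  #9 SA[9]=12  'acadbbbcabcdddbababcddaaacad'
  #10 SA[10]=38  'ad'
  #11 SA[11]=14  'adbbbcabcdddbababcddaaacad'
  #12 SA[12]=1  'baabdcbbdabacadbbbcabcdddbababcddaaacad'
  #13 SA[13]=26  'bababcddaaacad'
  #14 SA[14]=28  'babcddaaacad'
  #15 SA[15]=11  'bacadbbbcabcdddbababcddaaacad'
  #16 SA[16]=16  'bbbcabcdddbababcddaaacad'
  #17 SA[17]=17  'bbcabcdddbababcddaaacad'
  #18 SA[18]=7  'bbdabacadbbbcabcdddbababcddaaacad'
  #19 SA[19]=18  'bcabcdddbababcddaaacad'
  #20 SA[20]=30  'bcddaaacad'
  #21 SA[21]=21  'bcdddbababcddaaacad'
  #22 SA[22]=8  'bdabacadbbbcabcdddbababcddaaacad'
  #23 SA[23]=4  'bdcbbdabacadbbbcabcdddbababcddaaacad'
  #24 SA[24]=19  'cabcdddbababcddaaacad'
  #25 SA[25]=37  'cad'
  #26 SA[26]=13  'cadbbbcabcdddbababcddaaacad'
  #27 SA[27]=0  'cbaabdcbbdabacadbbbcabcdddbababcddaaacad'
  #28 SA[28]=6  'cbbdabacadbbbcabcdddbababcddaaacad'
  #29 SA[29]=31  'cddaaacad'
  #30 SA[30]=22  'cdddbababcddaaacad'
  #31 SA[31]=39  'd'
  #32 SA[32]=33  'daaacad'
  #33 SA[33]=9  'dabacadbbbcabcdddbababcddaaacad'
  #34 SA[34]=25  'dbababcddaaacad'
  #35 SA[35]=15  'dbbbcabcdddbababcddaaacad'
  #36 SA[36]=5  'dcbbdabacadbbbcabcdddbababcddaaacad'
  #37 SA[37]=32  'ddaaacad'
  #38 SA[38]=24  'ddbababcddaaacad'
  #39 SA[39]=23  'dddbababcddaaacad'

[34, 2, 35, 27, 10, 29, 20, 3, 36, 12, 38, 14, 1, 26, 28, 11, 16, 17, 7, 18, 30, 21, 8, 4, 19, 37, 13, 0, 6, 31, 22, 39, 33, 9, 25, 15, 5, 32, 24, 23]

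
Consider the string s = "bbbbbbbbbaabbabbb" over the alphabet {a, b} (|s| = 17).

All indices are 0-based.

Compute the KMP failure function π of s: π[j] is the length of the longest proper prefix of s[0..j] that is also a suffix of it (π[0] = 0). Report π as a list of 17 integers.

π[0] = 0
j=1 s[j]='b': π[1]=1 (border 'b')
j=2 s[j]='b': π[2]=2 (border 'bb')
j=3 s[j]='b': π[3]=3 (border 'bbb')
j=4 s[j]='b': π[4]=4 (border 'bbbb')
j=5 s[j]='b': π[5]=5 (border 'bbbbb')
j=6 s[j]='b': π[6]=6 (border 'bbbbbb')
j=7 s[j]='b': π[7]=7 (border 'bbbbbbb')
j=8 s[j]='b': π[8]=8 (border 'bbbbbbbb')
j=9 s[j]='a': k: 8→7→6→5→4→3→2→1→0; π[9]=0 (border '')
j=10 s[j]='a': π[10]=0 (border '')
j=11 s[j]='b': π[11]=1 (border 'b')
j=12 s[j]='b': π[12]=2 (border 'bb')
j=13 s[j]='a': k: 2→1→0; π[13]=0 (border '')
j=14 s[j]='b': π[14]=1 (border 'b')
j=15 s[j]='b': π[15]=2 (border 'bb')
j=16 s[j]='b': π[16]=3 (border 'bbb')

[0, 1, 2, 3, 4, 5, 6, 7, 8, 0, 0, 1, 2, 0, 1, 2, 3]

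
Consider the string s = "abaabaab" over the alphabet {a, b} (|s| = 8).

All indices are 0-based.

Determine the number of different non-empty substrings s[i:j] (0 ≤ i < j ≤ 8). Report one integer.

20

sorted suffixes:
  #0 SA[0]=5  'aab'
  #1 SA[1]=2  'aabaab'
  #2 SA[2]=6  'ab'
  #3 SA[3]=3  'abaab'
  #4 SA[4]=0  'abaabaab'
  #5 SA[5]=7  'b'
  #6 SA[6]=4  'baab'
  #7 SA[7]=1  'baabaab'

SA = [5, 2, 6, 3, 0, 7, 4, 1]
rank  pair      lcp
   1  s[5:],s[2:]  3  'aab'
   2  s[2:],s[6:]  1  'a'
   3  s[6:],s[3:]  2  'ab'
   4  s[3:],s[0:]  5  'abaab'
   5  s[0:],s[7:]  0  ''
   6  s[7:],s[4:]  1  'b'
   7  s[4:],s[1:]  4  'baab'

n(n+1)/2 = 8·9/2 = 36
Σ LCP = 0 + 3 + 1 + 2 + 5 + 0 + 1 + 4 = 16
distinct = 36 − 16 = 20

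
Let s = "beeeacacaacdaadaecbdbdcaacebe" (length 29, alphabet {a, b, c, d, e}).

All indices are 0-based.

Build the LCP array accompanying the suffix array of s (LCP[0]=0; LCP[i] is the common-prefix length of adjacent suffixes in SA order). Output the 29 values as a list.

[0, 3, 2, 1, 3, 2, 2, 1, 1, 0, 2, 1, 2, 0, 4, 2, 1, 1, 1, 0, 2, 1, 1, 0, 1, 1, 1, 1, 2]

sorted suffixes:
  #0 SA[0]=8  'aacdaadaecbdbdcaacebe'
  #1 SA[1]=23  'aacebe'
  #2 SA[2]=12  'aadaecbdbdcaacebe'
  #3 SA[3]=6  'acaacdaadaecbdbdcaacebe'
  #4 SA[4]=4  'acacaacdaadaecbdbdcaacebe'
  #5 SA[5]=9  'acdaadaecbdbdcaacebe'
  #6 SA[6]=24  'acebe'
  #7 SA[7]=13  'adaecbdbdcaacebe'
  #8 SA[8]=15  'aecbdbdcaacebe'
  #9 SA[9]=18  'bdbdcaacebe'
  #10 SA[10]=20  'bdcaacebe'
  #11 SA[11]=27  'be'
  #12 SA[12]=0  'beeeacacaacdaadaecbdbdcaacebe'
  #13 SA[13]=7  'caacdaadaecbdbdcaacebe'
  #14 SA[14]=22  'caacebe'
  #15 SA[15]=5  'cacaacdaadaecbdbdcaacebe'
  #16 SA[16]=17  'cbdbdcaacebe'
  #17 SA[17]=10  'cdaadaecbdbdcaacebe'
  #18 SA[18]=25  'cebe'
  #19 SA[19]=11  'daadaecbdbdcaacebe'
  #20 SA[20]=14  'daecbdbdcaacebe'
  #21 SA[21]=19  'dbdcaacebe'
  #22 SA[22]=21  'dcaacebe'
  #23 SA[23]=28  'e'
  #24 SA[24]=3  'eacacaacdaadaecbdbdcaacebe'
  #25 SA[25]=26  'ebe'
  #26 SA[26]=16  'ecbdbdcaacebe'
  #27 SA[27]=2  'eeacacaacdaadaecbdbdcaacebe'
  #28 SA[28]=1  'eeeacacaacdaadaecbdbdcaacebe'

SA = [8, 23, 12, 6, 4, 9, 24, 13, 15, 18, 20, 27, 0, 7, 22, 5, 17, 10, 25, 11, 14, 19, 21, 28, 3, 26, 16, 2, 1]
rank  pair      lcp
   1  s[8:],s[23:]  3  'aac'
   2  s[23:],s[12:]  2  'aa'
   3  s[12:],s[6:]  1  'a'
   4  s[6:],s[4:]  3  'aca'
   5  s[4:],s[9:]  2  'ac'
   6  s[9:],s[24:]  2  'ac'
   7  s[24:],s[13:]  1  'a'
   8  s[13:],s[15:]  1  'a'
   9  s[15:],s[18:]  0  ''
  10  s[18:],s[20:]  2  'bd'
  11  s[20:],s[27:]  1  'b'
  12  s[27:],s[0:]  2  'be'
  13  s[0:],s[7:]  0  ''
  14  s[7:],s[22:]  4  'caac'
  15  s[22:],s[5:]  2  'ca'
  16  s[5:],s[17:]  1  'c'
  17  s[17:],s[10:]  1  'c'
  18  s[10:],s[25:]  1  'c'
  19  s[25:],s[11:]  0  ''
  20  s[11:],s[14:]  2  'da'
  21  s[14:],s[19:]  1  'd'
  22  s[19:],s[21:]  1  'd'
  23  s[21:],s[28:]  0  ''
  24  s[28:],s[3:]  1  'e'
  25  s[3:],s[26:]  1  'e'
  26  s[26:],s[16:]  1  'e'
  27  s[16:],s[2:]  1  'e'
  28  s[2:],s[1:]  2  'ee'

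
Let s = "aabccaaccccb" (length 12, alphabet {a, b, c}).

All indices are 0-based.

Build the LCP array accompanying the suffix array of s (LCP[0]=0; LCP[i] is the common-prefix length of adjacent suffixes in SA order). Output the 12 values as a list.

rank→(start, suffix):
  0 → (0, 'aabccaaccccb')
  1 → (5, 'aaccccb')
  2 → (1, 'abccaaccccb')
  3 → (6, 'accccb')
  4 → (11, 'b')
  5 → (2, 'bccaaccccb')
  6 → (4, 'caaccccb')
  7 → (10, 'cb')
  8 → (3, 'ccaaccccb')
  9 → (9, 'ccb')
  10 → (8, 'cccb')
  11 → (7, 'ccccb')

SA = [0, 5, 1, 6, 11, 2, 4, 10, 3, 9, 8, 7]
rank  pair      lcp
   1  s[0:],s[5:]  2  'aa'
   2  s[5:],s[1:]  1  'a'
   3  s[1:],s[6:]  1  'a'
   4  s[6:],s[11:]  0  ''
   5  s[11:],s[2:]  1  'b'
   6  s[2:],s[4:]  0  ''
   7  s[4:],s[10:]  1  'c'
   8  s[10:],s[3:]  1  'c'
   9  s[3:],s[9:]  2  'cc'
  10  s[9:],s[8:]  2  'cc'
  11  s[8:],s[7:]  3  'ccc'

[0, 2, 1, 1, 0, 1, 0, 1, 1, 2, 2, 3]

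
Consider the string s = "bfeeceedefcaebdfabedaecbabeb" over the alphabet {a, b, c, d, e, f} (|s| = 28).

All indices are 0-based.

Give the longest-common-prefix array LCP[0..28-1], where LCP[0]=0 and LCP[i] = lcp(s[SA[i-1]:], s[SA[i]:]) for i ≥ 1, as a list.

rank | idx | suffix
   0 |  24 | abeb
   1 |  16 | abedaecbabeb
   2 |  11 | aebdfabedaecbabeb
   3 |  20 | aecbabeb
   4 |  27 | b
   5 |  23 | babeb
   6 |  13 | bdfabedaecbabeb
   7 |  25 | beb
   8 |  17 | bedaecbabeb
   9 |   0 | bfeeceedefcaebdfabedaecbabeb
  10 |  10 | caebdfabedaecbabeb
  11 |  22 | cbabeb
  12 |   4 | ceedefcaebdfabedaecbabeb
  13 |  19 | daecbabeb
  14 |   7 | defcaebdfabedaecbabeb
  15 |  14 | dfabedaecbabeb
  16 |  26 | eb
  17 |  12 | ebdfabedaecbabeb
  18 |  21 | ecbabeb
  19 |   3 | eceedefcaebdfabedaecbabeb
  20 |  18 | edaecbabeb
  21 |   6 | edefcaebdfabedaecbabeb
  22 |   2 | eeceedefcaebdfabedaecbabeb
  23 |   5 | eedefcaebdfabedaecbabeb
  24 |   8 | efcaebdfabedaecbabeb
  25 |  15 | fabedaecbabeb
  26 |   9 | fcaebdfabedaecbabeb
  27 |   1 | feeceedefcaebdfabedaecbabeb

SA = [24, 16, 11, 20, 27, 23, 13, 25, 17, 0, 10, 22, 4, 19, 7, 14, 26, 12, 21, 3, 18, 6, 2, 5, 8, 15, 9, 1]
rank  pair      lcp
   1  s[24:],s[16:]  3  'abe'
   2  s[16:],s[11:]  1  'a'
   3  s[11:],s[20:]  2  'ae'
   4  s[20:],s[27:]  0  ''
   5  s[27:],s[23:]  1  'b'
   6  s[23:],s[13:]  1  'b'
   7  s[13:],s[25:]  1  'b'
   8  s[25:],s[17:]  2  'be'
   9  s[17:],s[0:]  1  'b'
  10  s[0:],s[10:]  0  ''
  11  s[10:],s[22:]  1  'c'
  12  s[22:],s[4:]  1  'c'
  13  s[4:],s[19:]  0  ''
  14  s[19:],s[7:]  1  'd'
  15  s[7:],s[14:]  1  'd'
  16  s[14:],s[26:]  0  ''
  17  s[26:],s[12:]  2  'eb'
  18  s[12:],s[21:]  1  'e'
  19  s[21:],s[3:]  2  'ec'
  20  s[3:],s[18:]  1  'e'
  21  s[18:],s[6:]  2  'ed'
  22  s[6:],s[2:]  1  'e'
  23  s[2:],s[5:]  2  'ee'
  24  s[5:],s[8:]  1  'e'
  25  s[8:],s[15:]  0  ''
  26  s[15:],s[9:]  1  'f'
  27  s[9:],s[1:]  1  'f'

[0, 3, 1, 2, 0, 1, 1, 1, 2, 1, 0, 1, 1, 0, 1, 1, 0, 2, 1, 2, 1, 2, 1, 2, 1, 0, 1, 1]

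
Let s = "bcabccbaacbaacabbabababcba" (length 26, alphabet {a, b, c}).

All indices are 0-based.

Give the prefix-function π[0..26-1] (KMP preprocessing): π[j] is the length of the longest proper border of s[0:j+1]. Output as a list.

[0, 0, 0, 1, 2, 0, 1, 0, 0, 0, 1, 0, 0, 0, 0, 1, 1, 0, 1, 0, 1, 0, 1, 2, 1, 0]

π[0] = 0
j=1 s[j]='c': π[1]=0 (border '')
j=2 s[j]='a': π[2]=0 (border '')
j=3 s[j]='b': π[3]=1 (border 'b')
j=4 s[j]='c': π[4]=2 (border 'bc')
j=5 s[j]='c': k: 2→0; π[5]=0 (border '')
j=6 s[j]='b': π[6]=1 (border 'b')
j=7 s[j]='a': k: 1→0; π[7]=0 (border '')
j=8 s[j]='a': π[8]=0 (border '')
j=9 s[j]='c': π[9]=0 (border '')
j=10 s[j]='b': π[10]=1 (border 'b')
j=11 s[j]='a': k: 1→0; π[11]=0 (border '')
j=12 s[j]='a': π[12]=0 (border '')
j=13 s[j]='c': π[13]=0 (border '')
j=14 s[j]='a': π[14]=0 (border '')
j=15 s[j]='b': π[15]=1 (border 'b')
j=16 s[j]='b': k: 1→0; π[16]=1 (border 'b')
j=17 s[j]='a': k: 1→0; π[17]=0 (border '')
j=18 s[j]='b': π[18]=1 (border 'b')
j=19 s[j]='a': k: 1→0; π[19]=0 (border '')
j=20 s[j]='b': π[20]=1 (border 'b')
j=21 s[j]='a': k: 1→0; π[21]=0 (border '')
j=22 s[j]='b': π[22]=1 (border 'b')
j=23 s[j]='c': π[23]=2 (border 'bc')
j=24 s[j]='b': k: 2→0; π[24]=1 (border 'b')
j=25 s[j]='a': k: 1→0; π[25]=0 (border '')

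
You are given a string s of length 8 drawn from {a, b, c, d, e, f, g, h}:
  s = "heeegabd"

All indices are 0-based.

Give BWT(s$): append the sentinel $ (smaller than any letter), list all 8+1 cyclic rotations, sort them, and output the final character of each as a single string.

rank  rotation   last
    0  $heeegabd  d
    1  abd$heeeg  g
    2  bd$heeega  a
    3  d$heeegab  b
    4  eeegabd$h  h
    5  eegabd$he  e
    6  egabd$hee  e
    7  gabd$heee  e
    8  heeegabd$  $

dgabheee$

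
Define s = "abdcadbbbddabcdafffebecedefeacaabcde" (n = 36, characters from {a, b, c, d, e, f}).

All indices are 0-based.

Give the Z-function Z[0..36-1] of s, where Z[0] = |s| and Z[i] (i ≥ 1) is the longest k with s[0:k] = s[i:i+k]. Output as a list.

Z[0]=36
i=1: i≥r, start 0; Z[1]=0
i=2: i≥r, start 0; Z[2]=0
i=3: i≥r, start 0; Z[3]=0
i=4: i≥r, start 0; Z[4]=1 scan→box=[4,5)
i=5: i≥r, start 0; Z[5]=0
i=6: i≥r, start 0; Z[6]=0
i=7: i≥r, start 0; Z[7]=0
i=8: i≥r, start 0; Z[8]=0
i=9: i≥r, start 0; Z[9]=0
i=10: i≥r, start 0; Z[10]=0
i=11: i≥r, start 0; Z[11]=2 scan→box=[11,13)
i=12: min(r-i=1, Z[1]=0)=0; Z[12]=0
i=13: i≥r, start 0; Z[13]=0
i=14: i≥r, start 0; Z[14]=0
i=15: i≥r, start 0; Z[15]=1 scan→box=[15,16)
i=16: i≥r, start 0; Z[16]=0
i=17: i≥r, start 0; Z[17]=0
i=18: i≥r, start 0; Z[18]=0
i=19: i≥r, start 0; Z[19]=0
i=20: i≥r, start 0; Z[20]=0
i=21: i≥r, start 0; Z[21]=0
i=22: i≥r, start 0; Z[22]=0
i=23: i≥r, start 0; Z[23]=0
i=24: i≥r, start 0; Z[24]=0
i=25: i≥r, start 0; Z[25]=0
i=26: i≥r, start 0; Z[26]=0
i=27: i≥r, start 0; Z[27]=0
i=28: i≥r, start 0; Z[28]=1 scan→box=[28,29)
i=29: i≥r, start 0; Z[29]=0
i=30: i≥r, start 0; Z[30]=1 scan→box=[30,31)
i=31: i≥r, start 0; Z[31]=2 scan→box=[31,33)
i=32: min(r-i=1, Z[1]=0)=0; Z[32]=0
i=33: i≥r, start 0; Z[33]=0
i=34: i≥r, start 0; Z[34]=0
i=35: i≥r, start 0; Z[35]=0

[36, 0, 0, 0, 1, 0, 0, 0, 0, 0, 0, 2, 0, 0, 0, 1, 0, 0, 0, 0, 0, 0, 0, 0, 0, 0, 0, 0, 1, 0, 1, 2, 0, 0, 0, 0]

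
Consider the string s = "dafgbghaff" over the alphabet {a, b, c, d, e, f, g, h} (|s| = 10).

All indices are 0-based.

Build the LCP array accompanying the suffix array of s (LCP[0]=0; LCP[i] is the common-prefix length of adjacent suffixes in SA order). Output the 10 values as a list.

rank→(start, suffix):
  0 → (7, 'aff')
  1 → (1, 'afgbghaff')
  2 → (4, 'bghaff')
  3 → (0, 'dafgbghaff')
  4 → (9, 'f')
  5 → (8, 'ff')
  6 → (2, 'fgbghaff')
  7 → (3, 'gbghaff')
  8 → (5, 'ghaff')
  9 → (6, 'haff')

SA = [7, 1, 4, 0, 9, 8, 2, 3, 5, 6]
rank  pair      lcp
   1  s[7:],s[1:]  2  'af'
   2  s[1:],s[4:]  0  ''
   3  s[4:],s[0:]  0  ''
   4  s[0:],s[9:]  0  ''
   5  s[9:],s[8:]  1  'f'
   6  s[8:],s[2:]  1  'f'
   7  s[2:],s[3:]  0  ''
   8  s[3:],s[5:]  1  'g'
   9  s[5:],s[6:]  0  ''

[0, 2, 0, 0, 0, 1, 1, 0, 1, 0]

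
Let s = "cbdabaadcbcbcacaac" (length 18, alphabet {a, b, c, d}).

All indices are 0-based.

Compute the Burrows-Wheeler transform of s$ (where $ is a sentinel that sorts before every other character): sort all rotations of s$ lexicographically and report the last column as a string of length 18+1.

rank  rotation             last
    0  $cbdabaadcbcbcacaac  c
    1  aac$cbdabaadcbcbcac  c
    2  aadcbcbcacaac$cbdab  b
    3  abaadcbcbcacaac$cbd  d
    4  ac$cbdabaadcbcbcaca  a
    5  acaac$cbdabaadcbcbc  c
    6  adcbcbcacaac$cbdaba  a
    7  baadcbcbcacaac$cbda  a
    8  bcacaac$cbdabaadcbc  c
    9  bcbcacaac$cbdabaadc  c
   10  bdabaadcbcbcacaac$c  c
   11  c$cbdabaadcbcbcacaa  a
   12  caac$cbdabaadcbcbca  a
   13  cacaac$cbdabaadcbcb  b
   14  cbcacaac$cbdabaadcb  b
   15  cbcbcacaac$cbdabaad  d
   16  cbdabaadcbcbcacaac$  $
   17  dabaadcbcbcacaac$cb  b
   18  dcbcbcacaac$cbdabaa  a

ccbdacaacccaabbd$ba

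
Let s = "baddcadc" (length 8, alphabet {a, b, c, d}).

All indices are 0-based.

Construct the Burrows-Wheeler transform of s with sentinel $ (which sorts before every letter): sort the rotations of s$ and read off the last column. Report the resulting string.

ccb$ddada

rank  rotation   last
    0  $baddcadc  c
    1  adc$baddc  c
    2  addcadc$b  b
    3  baddcadc$  $
    4  c$baddcad  d
    5  cadc$badd  d
    6  dc$baddca  a
    7  dcadc$bad  d
    8  ddcadc$ba  a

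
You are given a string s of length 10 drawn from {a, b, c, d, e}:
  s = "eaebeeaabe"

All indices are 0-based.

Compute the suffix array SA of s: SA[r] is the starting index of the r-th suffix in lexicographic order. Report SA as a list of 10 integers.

rank→(start, suffix):
  0 → (6, 'aabe')
  1 → (7, 'abe')
  2 → (1, 'aebeeaabe')
  3 → (8, 'be')
  4 → (3, 'beeaabe')
  5 → (9, 'e')
  6 → (5, 'eaabe')
  7 → (0, 'eaebeeaabe')
  8 → (2, 'ebeeaabe')
  9 → (4, 'eeaabe')

[6, 7, 1, 8, 3, 9, 5, 0, 2, 4]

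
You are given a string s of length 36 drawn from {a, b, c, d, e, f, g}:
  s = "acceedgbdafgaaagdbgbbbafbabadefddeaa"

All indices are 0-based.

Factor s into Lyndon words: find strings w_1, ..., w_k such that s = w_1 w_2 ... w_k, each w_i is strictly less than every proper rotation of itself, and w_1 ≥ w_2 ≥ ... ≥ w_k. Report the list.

emit factor 1: 'acceedgbdafg' (i=0, period=12)
emit factor 2: 'aaagdbgbbbafbabadefdde' (i=12, period=22)
emit factor 3: 'a' (i=34, period=1)
emit factor 4: 'a' (i=35, period=1)

["acceedgbdafg", "aaagdbgbbbafbabadefdde", "a", "a"]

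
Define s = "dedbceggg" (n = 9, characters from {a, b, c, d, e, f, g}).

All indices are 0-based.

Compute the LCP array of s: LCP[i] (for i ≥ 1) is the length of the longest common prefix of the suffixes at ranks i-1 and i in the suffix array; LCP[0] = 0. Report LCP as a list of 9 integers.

[0, 0, 0, 1, 0, 1, 0, 1, 2]

rank→(start, suffix):
  0 → (3, 'bceggg')
  1 → (4, 'ceggg')
  2 → (2, 'dbceggg')
  3 → (0, 'dedbceggg')
  4 → (1, 'edbceggg')
  5 → (5, 'eggg')
  6 → (8, 'g')
  7 → (7, 'gg')
  8 → (6, 'ggg')

SA = [3, 4, 2, 0, 1, 5, 8, 7, 6]
rank  pair      lcp
   1  s[3:],s[4:]  0  ''
   2  s[4:],s[2:]  0  ''
   3  s[2:],s[0:]  1  'd'
   4  s[0:],s[1:]  0  ''
   5  s[1:],s[5:]  1  'e'
   6  s[5:],s[8:]  0  ''
   7  s[8:],s[7:]  1  'g'
   8  s[7:],s[6:]  2  'gg'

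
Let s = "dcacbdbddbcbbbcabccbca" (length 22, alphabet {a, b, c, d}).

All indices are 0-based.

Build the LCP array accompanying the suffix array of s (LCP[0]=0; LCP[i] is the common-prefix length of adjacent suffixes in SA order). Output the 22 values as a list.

rank | idx | suffix
   0 |  21 | a
   1 |  15 | abccbca
   2 |   2 | acbdbddbcbbbcabccbca
   3 |  11 | bbbcabccbca
   4 |  12 | bbcabccbca
   5 |  19 | bca
   6 |  13 | bcabccbca
   7 |   9 | bcbbbcabccbca
   8 |  16 | bccbca
   9 |   4 | bdbddbcbbbcabccbca
  10 |   6 | bddbcbbbcabccbca
  11 |  20 | ca
  12 |  14 | cabccbca
  13 |   1 | cacbdbddbcbbbcabccbca
  14 |  10 | cbbbcabccbca
  15 |  18 | cbca
  16 |   3 | cbdbddbcbbbcabccbca
  17 |  17 | ccbca
  18 |   8 | dbcbbbcabccbca
  19 |   5 | dbddbcbbbcabccbca
  20 |   0 | dcacbdbddbcbbbcabccbca
  21 |   7 | ddbcbbbcabccbca

SA = [21, 15, 2, 11, 12, 19, 13, 9, 16, 4, 6, 20, 14, 1, 10, 18, 3, 17, 8, 5, 0, 7]
i: (SA[i-1],SA[i]) lcp shared
  1: (21,15) 1 'a'
  2: (15,2) 1 'a'
  3: (2,11) 0 ''
  4: (11,12) 2 'bb'
  5: (12,19) 1 'b'
  6: (19,13) 3 'bca'
  7: (13,9) 2 'bc'
  8: (9,16) 2 'bc'
  9: (16,4) 1 'b'
  10: (4,6) 2 'bd'
  11: (6,20) 0 ''
  12: (20,14) 2 'ca'
  13: (14,1) 2 'ca'
  14: (1,10) 1 'c'
  15: (10,18) 2 'cb'
  16: (18,3) 2 'cb'
  17: (3,17) 1 'c'
  18: (17,8) 0 ''
  19: (8,5) 2 'db'
  20: (5,0) 1 'd'
  21: (0,7) 1 'd'

[0, 1, 1, 0, 2, 1, 3, 2, 2, 1, 2, 0, 2, 2, 1, 2, 2, 1, 0, 2, 1, 1]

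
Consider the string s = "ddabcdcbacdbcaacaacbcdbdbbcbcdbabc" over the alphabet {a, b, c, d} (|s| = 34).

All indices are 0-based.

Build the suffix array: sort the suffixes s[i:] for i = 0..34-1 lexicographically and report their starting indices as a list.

rank→(start, suffix):
  0 → (13, 'aacaacbcdbdbbcbcdbabc')
  1 → (16, 'aacbcdbdbbcbcdbabc')
  2 → (31, 'abc')
  3 → (2, 'abcdcbacdbcaacaacbcdbdbbcbcdbabc')
  4 → (14, 'acaacbcdbdbbcbcdbabc')
  5 → (17, 'acbcdbdbbcbcdbabc')
  6 → (8, 'acdbcaacaacbcdbdbbcbcdbabc')
  7 → (30, 'babc')
  8 → (7, 'bacdbcaacaacbcdbdbbcbcdbabc')
  9 → (24, 'bbcbcdbabc')
  10 → (32, 'bc')
  11 → (11, 'bcaacaacbcdbdbbcbcdbabc')
  12 → (25, 'bcbcdbabc')
  13 → (27, 'bcdbabc')
  14 → (19, 'bcdbdbbcbcdbabc')
  15 → (3, 'bcdcbacdbcaacaacbcdbdbbcbcdbabc')
  16 → (22, 'bdbbcbcdbabc')
  17 → (33, 'c')
  18 → (12, 'caacaacbcdbdbbcbcdbabc')
  19 → (15, 'caacbcdbdbbcbcdbabc')
  20 → (6, 'cbacdbcaacaacbcdbdbbcbcdbabc')
  21 → (26, 'cbcdbabc')
  22 → (18, 'cbcdbdbbcbcdbabc')
  23 → (28, 'cdbabc')
  24 → (9, 'cdbcaacaacbcdbdbbcbcdbabc')
  25 → (20, 'cdbdbbcbcdbabc')
  26 → (4, 'cdcbacdbcaacaacbcdbdbbcbcdbabc')
  27 → (1, 'dabcdcbacdbcaacaacbcdbdbbcbcdbabc')
  28 → (29, 'dbabc')
  29 → (23, 'dbbcbcdbabc')
  30 → (10, 'dbcaacaacbcdbdbbcbcdbabc')
  31 → (21, 'dbdbbcbcdbabc')
  32 → (5, 'dcbacdbcaacaacbcdbdbbcbcdbabc')
  33 → (0, 'ddabcdcbacdbcaacaacbcdbdbbcbcdbabc')

[13, 16, 31, 2, 14, 17, 8, 30, 7, 24, 32, 11, 25, 27, 19, 3, 22, 33, 12, 15, 6, 26, 18, 28, 9, 20, 4, 1, 29, 23, 10, 21, 5, 0]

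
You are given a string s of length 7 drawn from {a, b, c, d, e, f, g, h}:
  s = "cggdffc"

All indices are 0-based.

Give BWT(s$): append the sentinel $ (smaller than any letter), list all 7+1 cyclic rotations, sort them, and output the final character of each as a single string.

cf$gfdgc

rank  rotation  last
    0  $cggdffc  c
    1  c$cggdff  f
    2  cggdffc$  $
    3  dffc$cgg  g
    4  fc$cggdf  f
    5  ffc$cggd  d
    6  gdffc$cg  g
    7  ggdffc$c  c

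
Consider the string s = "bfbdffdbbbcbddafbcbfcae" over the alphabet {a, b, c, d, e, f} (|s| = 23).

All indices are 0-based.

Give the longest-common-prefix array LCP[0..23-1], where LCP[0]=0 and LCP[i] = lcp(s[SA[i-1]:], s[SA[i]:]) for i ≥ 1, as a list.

rank | idx | suffix
   0 |  21 | ae
   1 |  14 | afbcbfcae
   2 |   7 | bbbcbddafbcbfcae
   3 |   8 | bbcbddafbcbfcae
   4 |   9 | bcbddafbcbfcae
   5 |  16 | bcbfcae
   6 |  11 | bddafbcbfcae
   7 |   2 | bdffdbbbcbddafbcbfcae
   8 |   0 | bfbdffdbbbcbddafbcbfcae
   9 |  18 | bfcae
  10 |  20 | cae
  11 |  10 | cbddafbcbfcae
  12 |  17 | cbfcae
  13 |  13 | dafbcbfcae
  14 |   6 | dbbbcbddafbcbfcae
  15 |  12 | ddafbcbfcae
  16 |   3 | dffdbbbcbddafbcbfcae
  17 |  22 | e
  18 |  15 | fbcbfcae
  19 |   1 | fbdffdbbbcbddafbcbfcae
  20 |  19 | fcae
  21 |   5 | fdbbbcbddafbcbfcae
  22 |   4 | ffdbbbcbddafbcbfcae

SA = [21, 14, 7, 8, 9, 16, 11, 2, 0, 18, 20, 10, 17, 13, 6, 12, 3, 22, 15, 1, 19, 5, 4]
[i] adj suffixes → lcp
  [1] 21/14 → 1 ('a')
  [2] 14/7 → 0 ('')
  [3] 7/8 → 2 ('bb')
  [4] 8/9 → 1 ('b')
  [5] 9/16 → 3 ('bcb')
  [6] 16/11 → 1 ('b')
  [7] 11/2 → 2 ('bd')
  [8] 2/0 → 1 ('b')
  [9] 0/18 → 2 ('bf')
  [10] 18/20 → 0 ('')
  [11] 20/10 → 1 ('c')
  [12] 10/17 → 2 ('cb')
  [13] 17/13 → 0 ('')
  [14] 13/6 → 1 ('d')
  [15] 6/12 → 1 ('d')
  [16] 12/3 → 1 ('d')
  [17] 3/22 → 0 ('')
  [18] 22/15 → 0 ('')
  [19] 15/1 → 2 ('fb')
  [20] 1/19 → 1 ('f')
  [21] 19/5 → 1 ('f')
  [22] 5/4 → 1 ('f')

[0, 1, 0, 2, 1, 3, 1, 2, 1, 2, 0, 1, 2, 0, 1, 1, 1, 0, 0, 2, 1, 1, 1]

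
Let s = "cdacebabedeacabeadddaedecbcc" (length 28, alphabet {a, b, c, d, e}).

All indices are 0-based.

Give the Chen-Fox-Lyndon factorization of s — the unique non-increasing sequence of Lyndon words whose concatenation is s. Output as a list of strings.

emit factor 1: 'cd' (i=0, period=2)
emit factor 2: 'aceb' (i=2, period=4)
emit factor 3: 'abedeac' (i=6, period=7)
emit factor 4: 'abeadddaedecbcc' (i=13, period=15)

["cd", "aceb", "abedeac", "abeadddaedecbcc"]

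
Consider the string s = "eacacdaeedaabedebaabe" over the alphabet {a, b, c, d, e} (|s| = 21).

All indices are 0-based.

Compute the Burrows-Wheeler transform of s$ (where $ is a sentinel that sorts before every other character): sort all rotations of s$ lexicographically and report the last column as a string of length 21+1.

ebdaaecdeaaaaeceb$deba

rank  rotation                last
    0  $eacacdaeedaabedebaabe  e
    1  aabe$eacacdaeedaabedeb  b
    2  aabedebaabe$eacacdaeed  d
    3  abe$eacacdaeedaabedeba  a
    4  abedebaabe$eacacdaeeda  a
    5  acacdaeedaabedebaabe$e  e
    6  acdaeedaabedebaabe$eac  c
    7  aeedaabedebaabe$eacacd  d
    8  baabe$eacacdaeedaabede  e
    9  be$eacacdaeedaabedebaa  a
   10  bedebaabe$eacacdaeedaa  a
   11  cacdaeedaabedebaabe$ea  a
   12  cdaeedaabedebaabe$eaca  a
   13  daabedebaabe$eacacdaee  e
   14  daeedaabedebaabe$eacac  c
   15  debaabe$eacacdaeedaabe  e
   16  e$eacacdaeedaabedebaab  b
   17  eacacdaeedaabedebaabe$  $
   18  ebaabe$eacacdaeedaabed  d
   19  edaabedebaabe$eacacdae  e
   20  edebaabe$eacacdaeedaab  b
   21  eedaabedebaabe$eacacda  a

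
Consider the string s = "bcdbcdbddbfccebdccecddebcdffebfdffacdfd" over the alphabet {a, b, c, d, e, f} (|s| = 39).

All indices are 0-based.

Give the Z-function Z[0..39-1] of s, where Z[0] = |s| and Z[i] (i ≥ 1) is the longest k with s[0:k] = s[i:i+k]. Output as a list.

Z[0]=39
i=1: fresh scan; Z[1]=0
i=2: fresh scan; Z[2]=0
i=3: fresh scan; Z[3]=4 extend→box=[3,7)
i=4: min(r-i=3, Z[1]=0)=0; Z[4]=0
i=5: min(r-i=2, Z[2]=0)=0; Z[5]=0
i=6: min(r-i=1, Z[3]=4)=1; Z[6]=1
i=7: fresh scan; Z[7]=0
i=8: fresh scan; Z[8]=0
i=9: fresh scan; Z[9]=1 extend→box=[9,10)
i=10: fresh scan; Z[10]=0
i=11: fresh scan; Z[11]=0
i=12: fresh scan; Z[12]=0
i=13: fresh scan; Z[13]=0
i=14: fresh scan; Z[14]=1 extend→box=[14,15)
i=15: fresh scan; Z[15]=0
i=16: fresh scan; Z[16]=0
i=17: fresh scan; Z[17]=0
i=18: fresh scan; Z[18]=0
i=19: fresh scan; Z[19]=0
i=20: fresh scan; Z[20]=0
i=21: fresh scan; Z[21]=0
i=22: fresh scan; Z[22]=0
i=23: fresh scan; Z[23]=3 extend→box=[23,26)
i=24: min(r-i=2, Z[1]=0)=0; Z[24]=0
i=25: min(r-i=1, Z[2]=0)=0; Z[25]=0
i=26: fresh scan; Z[26]=0
i=27: fresh scan; Z[27]=0
i=28: fresh scan; Z[28]=0
i=29: fresh scan; Z[29]=1 extend→box=[29,30)
i=30: fresh scan; Z[30]=0
i=31: fresh scan; Z[31]=0
i=32: fresh scan; Z[32]=0
i=33: fresh scan; Z[33]=0
i=34: fresh scan; Z[34]=0
i=35: fresh scan; Z[35]=0
i=36: fresh scan; Z[36]=0
i=37: fresh scan; Z[37]=0
i=38: fresh scan; Z[38]=0

[39, 0, 0, 4, 0, 0, 1, 0, 0, 1, 0, 0, 0, 0, 1, 0, 0, 0, 0, 0, 0, 0, 0, 3, 0, 0, 0, 0, 0, 1, 0, 0, 0, 0, 0, 0, 0, 0, 0]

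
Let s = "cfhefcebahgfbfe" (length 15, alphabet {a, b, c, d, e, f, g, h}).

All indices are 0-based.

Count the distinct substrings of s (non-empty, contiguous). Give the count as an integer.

112

rank | idx | suffix
   0 |   8 | ahgfbfe
   1 |   7 | bahgfbfe
   2 |  12 | bfe
   3 |   5 | cebahgfbfe
   4 |   0 | cfhefcebahgfbfe
   5 |  14 | e
   6 |   6 | ebahgfbfe
   7 |   3 | efcebahgfbfe
   8 |  11 | fbfe
   9 |   4 | fcebahgfbfe
  10 |  13 | fe
  11 |   1 | fhefcebahgfbfe
  12 |  10 | gfbfe
  13 |   2 | hefcebahgfbfe
  14 |   9 | hgfbfe

SA = [8, 7, 12, 5, 0, 14, 6, 3, 11, 4, 13, 1, 10, 2, 9]
rank  pair      lcp
   1  s[8:],s[7:]  0  ''
   2  s[7:],s[12:]  1  'b'
   3  s[12:],s[5:]  0  ''
   4  s[5:],s[0:]  1  'c'
   5  s[0:],s[14:]  0  ''
   6  s[14:],s[6:]  1  'e'
   7  s[6:],s[3:]  1  'e'
   8  s[3:],s[11:]  0  ''
   9  s[11:],s[4:]  1  'f'
  10  s[4:],s[13:]  1  'f'
  11  s[13:],s[1:]  1  'f'
  12  s[1:],s[10:]  0  ''
  13  s[10:],s[2:]  0  ''
  14  s[2:],s[9:]  1  'h'

n(n+1)/2 = 15·16/2 = 120
Σ LCP = 0 + 0 + 1 + 0 + 1 + 0 + 1 + 1 + 0 + 1 + 1 + 1 + 0 + 0 + 1 = 8
distinct = 120 − 8 = 112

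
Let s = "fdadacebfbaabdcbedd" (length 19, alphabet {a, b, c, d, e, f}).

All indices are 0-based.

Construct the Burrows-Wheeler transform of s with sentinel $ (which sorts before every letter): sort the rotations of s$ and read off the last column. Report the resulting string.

rank  rotation              last
    0  $fdadacebfbaabdcbedd  d
    1  aabdcbedd$fdadacebfb  b
    2  abdcbedd$fdadacebfba  a
    3  acebfbaabdcbedd$fdad  d
    4  adacebfbaabdcbedd$fd  d
    5  baabdcbedd$fdadacebf  f
    6  bdcbedd$fdadacebfbaa  a
    7  bedd$fdadacebfbaabdc  c
    8  bfbaabdcbedd$fdadace  e
    9  cbedd$fdadacebfbaabd  d
   10  cebfbaabdcbedd$fdada  a
   11  d$fdadacebfbaabdcbed  d
   12  dacebfbaabdcbedd$fda  a
   13  dadacebfbaabdcbedd$f  f
   14  dcbedd$fdadacebfbaab  b
   15  dd$fdadacebfbaabdcbe  e
   16  ebfbaabdcbedd$fdadac  c
   17  edd$fdadacebfbaabdcb  b
   18  fbaabdcbedd$fdadaceb  b
   19  fdadacebfbaabdcbedd$  $

dbaddfacedadafbecbb$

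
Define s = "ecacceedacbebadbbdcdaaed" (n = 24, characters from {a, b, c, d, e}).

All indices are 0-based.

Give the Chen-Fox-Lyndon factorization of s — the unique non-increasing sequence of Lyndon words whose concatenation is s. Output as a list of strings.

["e", "c", "acceed", "acbebadbbdcd", "aaed"]

emit factor 1: 'e' (i=0, period=1)
emit factor 2: 'c' (i=1, period=1)
emit factor 3: 'acceed' (i=2, period=6)
emit factor 4: 'acbebadbbdcd' (i=8, period=12)
emit factor 5: 'aaed' (i=20, period=4)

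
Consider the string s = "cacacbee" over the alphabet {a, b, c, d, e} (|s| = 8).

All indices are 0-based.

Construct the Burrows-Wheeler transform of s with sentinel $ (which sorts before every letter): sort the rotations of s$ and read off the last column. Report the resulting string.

eccc$aaeb

rank  rotation   last
    0  $cacacbee  e
    1  acacbee$c  c
    2  acbee$cac  c
    3  bee$cacac  c
    4  cacacbee$  $
    5  cacbee$ca  a
    6  cbee$caca  a
    7  e$cacacbe  e
    8  ee$cacacb  b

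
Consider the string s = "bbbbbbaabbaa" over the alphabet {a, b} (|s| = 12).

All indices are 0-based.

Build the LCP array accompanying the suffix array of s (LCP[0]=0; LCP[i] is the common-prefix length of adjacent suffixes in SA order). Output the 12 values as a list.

rank→(start, suffix):
  0 → (11, 'a')
  1 → (10, 'aa')
  2 → (6, 'aabbaa')
  3 → (7, 'abbaa')
  4 → (9, 'baa')
  5 → (5, 'baabbaa')
  6 → (8, 'bbaa')
  7 → (4, 'bbaabbaa')
  8 → (3, 'bbbaabbaa')
  9 → (2, 'bbbbaabbaa')
  10 → (1, 'bbbbbaabbaa')
  11 → (0, 'bbbbbbaabbaa')

SA = [11, 10, 6, 7, 9, 5, 8, 4, 3, 2, 1, 0]
[i] adj suffixes → lcp
  [1] 11/10 → 1 ('a')
  [2] 10/6 → 2 ('aa')
  [3] 6/7 → 1 ('a')
  [4] 7/9 → 0 ('')
  [5] 9/5 → 3 ('baa')
  [6] 5/8 → 1 ('b')
  [7] 8/4 → 4 ('bbaa')
  [8] 4/3 → 2 ('bb')
  [9] 3/2 → 3 ('bbb')
  [10] 2/1 → 4 ('bbbb')
  [11] 1/0 → 5 ('bbbbb')

[0, 1, 2, 1, 0, 3, 1, 4, 2, 3, 4, 5]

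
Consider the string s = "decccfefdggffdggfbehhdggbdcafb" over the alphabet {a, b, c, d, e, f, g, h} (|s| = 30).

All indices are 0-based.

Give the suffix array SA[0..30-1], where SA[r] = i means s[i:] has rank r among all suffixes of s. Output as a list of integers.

[27, 29, 24, 17, 26, 2, 3, 4, 25, 0, 21, 13, 8, 1, 6, 18, 28, 16, 12, 7, 5, 11, 23, 15, 10, 22, 14, 9, 20, 19]

rank→(start, suffix):
  0 → (27, 'afb')
  1 → (29, 'b')
  2 → (24, 'bdcafb')
  3 → (17, 'behhdggbdcafb')
  4 → (26, 'cafb')
  5 → (2, 'cccfefdggffdggfbehhdggbdcafb')
  6 → (3, 'ccfefdggffdggfbehhdggbdcafb')
  7 → (4, 'cfefdggffdggfbehhdggbdcafb')
  8 → (25, 'dcafb')
  9 → (0, 'decccfefdggffdggfbehhdggbdcafb')
  10 → (21, 'dggbdcafb')
  11 → (13, 'dggfbehhdggbdcafb')
  12 → (8, 'dggffdggfbehhdggbdcafb')
  13 → (1, 'ecccfefdggffdggfbehhdggbdcafb')
  14 → (6, 'efdggffdggfbehhdggbdcafb')
  15 → (18, 'ehhdggbdcafb')
  16 → (28, 'fb')
  17 → (16, 'fbehhdggbdcafb')
  18 → (12, 'fdggfbehhdggbdcafb')
  19 → (7, 'fdggffdggfbehhdggbdcafb')
  20 → (5, 'fefdggffdggfbehhdggbdcafb')
  21 → (11, 'ffdggfbehhdggbdcafb')
  22 → (23, 'gbdcafb')
  23 → (15, 'gfbehhdggbdcafb')
  24 → (10, 'gffdggfbehhdggbdcafb')
  25 → (22, 'ggbdcafb')
  26 → (14, 'ggfbehhdggbdcafb')
  27 → (9, 'ggffdggfbehhdggbdcafb')
  28 → (20, 'hdggbdcafb')
  29 → (19, 'hhdggbdcafb')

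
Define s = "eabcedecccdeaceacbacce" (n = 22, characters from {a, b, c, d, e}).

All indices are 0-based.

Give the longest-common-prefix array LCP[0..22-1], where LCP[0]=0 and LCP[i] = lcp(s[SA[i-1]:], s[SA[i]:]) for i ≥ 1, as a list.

[0, 1, 2, 2, 0, 1, 0, 1, 2, 2, 1, 1, 2, 2, 0, 2, 0, 1, 2, 3, 1, 1]

sorted suffixes:
  #0 SA[0]=1  'abcedecccdeaceacbacce'
  #1 SA[1]=15  'acbacce'
  #2 SA[2]=18  'acce'
  #3 SA[3]=12  'aceacbacce'
  #4 SA[4]=17  'bacce'
  #5 SA[5]=2  'bcedecccdeaceacbacce'
  #6 SA[6]=16  'cbacce'
  #7 SA[7]=7  'cccdeaceacbacce'
  #8 SA[8]=8  'ccdeaceacbacce'
  #9 SA[9]=19  'cce'
  #10 SA[10]=9  'cdeaceacbacce'
  #11 SA[11]=20  'ce'
  #12 SA[12]=13  'ceacbacce'
  #13 SA[13]=3  'cedecccdeaceacbacce'
  #14 SA[14]=10  'deaceacbacce'
  #15 SA[15]=5  'decccdeaceacbacce'
  #16 SA[16]=21  'e'
  #17 SA[17]=0  'eabcedecccdeaceacbacce'
  #18 SA[18]=14  'eacbacce'
  #19 SA[19]=11  'eaceacbacce'
  #20 SA[20]=6  'ecccdeaceacbacce'
  #21 SA[21]=4  'edecccdeaceacbacce'

SA = [1, 15, 18, 12, 17, 2, 16, 7, 8, 19, 9, 20, 13, 3, 10, 5, 21, 0, 14, 11, 6, 4]
[i] adj suffixes → lcp
  [1] 1/15 → 1 ('a')
  [2] 15/18 → 2 ('ac')
  [3] 18/12 → 2 ('ac')
  [4] 12/17 → 0 ('')
  [5] 17/2 → 1 ('b')
  [6] 2/16 → 0 ('')
  [7] 16/7 → 1 ('c')
  [8] 7/8 → 2 ('cc')
  [9] 8/19 → 2 ('cc')
  [10] 19/9 → 1 ('c')
  [11] 9/20 → 1 ('c')
  [12] 20/13 → 2 ('ce')
  [13] 13/3 → 2 ('ce')
  [14] 3/10 → 0 ('')
  [15] 10/5 → 2 ('de')
  [16] 5/21 → 0 ('')
  [17] 21/0 → 1 ('e')
  [18] 0/14 → 2 ('ea')
  [19] 14/11 → 3 ('eac')
  [20] 11/6 → 1 ('e')
  [21] 6/4 → 1 ('e')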